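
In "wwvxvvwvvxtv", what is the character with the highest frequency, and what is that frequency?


Input: 'wwvxvvwvvxtv'
Operation: tally each character
Counts: 't':1, 'v':6, 'w':3, 'x':2
Maximum: 'v' appears 6 times


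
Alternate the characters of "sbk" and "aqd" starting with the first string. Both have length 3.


String 1: 'sbk'
String 2: 'aqd'
Operation: alternate characters
Pairs: 's'+'a', 'b'+'q', 'k'+'d'
Result: sabqkd


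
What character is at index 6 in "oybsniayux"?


Input string: 'oybsniayux'
Operation: get character at index 6
Index mapping: s[0]='o', s[1]='y', s[2]='b', s[3]='s', s[4]='n', s[5]='i', s[6]='a'
Result: 'a'


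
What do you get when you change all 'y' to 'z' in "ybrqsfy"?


Input string: 'ybrqsfy'
Operation: replace 'y' with 'z'
Positions of 'y': 0, 6
After replacement: zbrqsfz


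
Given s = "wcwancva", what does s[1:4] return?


Input string: 'wcwancva'
Operation: slice [1:4]
Extract characters: s[1]='c', s[2]='w', s[3]='a'
Result: cwa


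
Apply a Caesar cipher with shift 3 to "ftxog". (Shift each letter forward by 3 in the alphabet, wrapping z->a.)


Input: 'ftxog', shift = 3
Operation: for each letter, (position + 3) mod 26
Mapping: 'f'(5+3=8)->'i', 't'(19+3=22)->'w', 'x'(23+3=26, 26 mod 26=0)->'a', 'o'(14+3=17)->'r', 'g'(6+3=9)->'j'
Result: iwarj


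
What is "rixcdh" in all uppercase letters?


Input string: 'rixcdh'
Operation: convert each letter to uppercase
Mapping: 'r'->'R', 'i'->'I', 'x'->'X', 'c'->'C', 'd'->'D', 'h'->'H'
Result: RIXCDH


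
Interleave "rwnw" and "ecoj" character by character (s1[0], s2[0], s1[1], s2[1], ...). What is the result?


String 1: 'rwnw'
String 2: 'ecoj'
Operation: alternate characters
Pairs: 'r'+'e', 'w'+'c', 'n'+'o', 'w'+'j'
Result: rewcnowj


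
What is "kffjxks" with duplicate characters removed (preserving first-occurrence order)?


Input: 'kffjxks'
Operation: keep first occurrence of each character
Scan: s[0]='k' new -> keep; s[1]='f' new -> keep; s[2]='f' seen -> skip; s[3]='j' new -> keep; s[4]='x' new -> keep; s[5]='k' seen -> skip; s[6]='s' new -> keep
Result: kfjxs


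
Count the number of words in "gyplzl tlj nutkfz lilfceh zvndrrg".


Input string: 'gyplzl tlj nutkfz lilfceh zvndrrg'
Operation: split by spaces
Words found: 'gyplzl', 'tlj', 'nutkfz', 'lilfceh', 'zvndrrg'
Word count: 5


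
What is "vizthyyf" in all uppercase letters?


Input string: 'vizthyyf'
Operation: convert each letter to uppercase
Mapping: 'v'->'V', 'i'->'I', 'z'->'Z', 't'->'T', 'h'->'H', 'y'->'Y', 'y'->'Y', 'f'->'F'
Result: VIZTHYYF


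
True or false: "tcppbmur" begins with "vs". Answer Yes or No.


Input string: 'tcppbmur'
Prefix to check: 'vs'
First 2 characters of input: 'tc'
Match: False
Result: No


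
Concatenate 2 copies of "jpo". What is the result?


Input string: 'jpo'
Operation: repeat 2 times
Concatenation: 'jpo' + 'jpo'
Result: jpojpo


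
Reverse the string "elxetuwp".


Input string: 'elxetuwp'
Operation: reverse character order
Original order: 'e' -> 'l' -> 'x' -> 'e' -> 't' -> 'u' -> 'w' -> 'p'
Reversed order: 'p' -> 'w' -> 'u' -> 't' -> 'e' -> 'x' -> 'l' -> 'e'
Result: pwutexle


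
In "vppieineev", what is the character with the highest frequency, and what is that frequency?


Input: 'vppieineev'
Operation: tally each character
Counts: 'e':3, 'i':2, 'n':1, 'p':2, 'v':2
Maximum: 'e' appears 3 times


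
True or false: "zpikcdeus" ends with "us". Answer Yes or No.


Input string: 'zpikcdeus'
Suffix to check: 'us'
Last 2 characters of input: 'us'
Match: True
Result: Yes


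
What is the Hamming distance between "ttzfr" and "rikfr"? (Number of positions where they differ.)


String 1: 'ttzfr'
String 2: 'rikfr'
Compare each position: pos 0: 't'!='r', pos 1: 't'!='i', pos 2: 'z'!='k', pos 3: 'f'=='f', pos 4: 'r'=='r'
Differing positions: 3
Hamming distance: 3


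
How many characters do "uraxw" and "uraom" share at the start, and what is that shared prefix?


String 1: 'uraxw'
String 2: 'uraom'
Compare position by position:
pos 0: 'u' vs 'u' match
pos 1: 'r' vs 'r' match
pos 2: 'a' vs 'a' match
pos 3: 'x' vs 'o' differ -> stop
Longest common prefix: "ura" (length 3)


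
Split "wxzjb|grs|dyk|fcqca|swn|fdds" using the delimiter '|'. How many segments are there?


Input string: 'wxzjb|grs|dyk|fcqca|swn|fdds'
Delimiter: '|'
Split result: 'wxzjb', 'grs', 'dyk', 'fcqca', 'swn', 'fdds'
Number of parts: 6


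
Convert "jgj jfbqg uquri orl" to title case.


Input string: 'jgj jfbqg uquri orl'
Operation: capitalize first letter of each word
Word transformations: 'jgj'->'Jgj', 'jfbqg'->'Jfbqg', 'uquri'->'Uquri', 'orl'->'Orl'
Result: Jgj Jfbqg Uquri Orl


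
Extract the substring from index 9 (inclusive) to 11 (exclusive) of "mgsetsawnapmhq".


Input string: 'mgsetsawnapmhq'
Operation: slice [9:11]
Extract characters: s[9]='a', s[10]='p'
Result: ap


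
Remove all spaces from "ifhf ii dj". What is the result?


Input string: 'ifhf ii dj'
Operation: remove all spaces
Words: 'ifhf', 'ii', 'dj'
Join without spaces: ifhfiidj


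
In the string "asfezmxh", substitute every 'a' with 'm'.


Input string: 'asfezmxh'
Operation: replace 'a' with 'm'
Positions of 'a': 0
After replacement: msfezmxh


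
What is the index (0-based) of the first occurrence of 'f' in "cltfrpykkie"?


Input string: 'cltfrpykkie'
Target: 'f'
Scanning left to right: s[0]='c', s[1]='l', s[2]='t', s[3]='f'
First match at index: 3


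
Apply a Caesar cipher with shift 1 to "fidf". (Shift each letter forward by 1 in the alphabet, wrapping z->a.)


Input: 'fidf', shift = 1
Operation: for each letter, (position + 1) mod 26
Mapping: 'f'(5+1=6)->'g', 'i'(8+1=9)->'j', 'd'(3+1=4)->'e', 'f'(5+1=6)->'g'
Result: gjeg


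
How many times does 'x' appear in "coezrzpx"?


Input string: 'coezrzpx'
Target character: 'x'
Scan each position: s[7]='x'
Matches found at indices: 7
Total: 1


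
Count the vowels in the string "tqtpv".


Input string: 'tqtpv'
Operation: count vowels (a, e, i, o, u)
Scan: s[0]='t', s[1]='q', s[2]='t', s[3]='p', s[4]='v'
Vowels found: 0
Result: 0


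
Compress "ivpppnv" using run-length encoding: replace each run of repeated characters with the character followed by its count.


Input: 'ivpppnv'
Operation: identify consecutive runs
Runs: 'i' -> i1, 'v' -> v1, 'ppp' -> p3, 'n' -> n1, 'v' -> v1
Encoded: i1v1p3n1v1


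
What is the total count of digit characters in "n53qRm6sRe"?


Input string: 'n53qRm6sRe'
Operation: count digit characters (0-9)
Scan: 'n', '5'(digit), '3'(digit), 'q', 'R', 'm', '6'(digit), 's', 'R', 'e'
Digits found: 3
Result: 3


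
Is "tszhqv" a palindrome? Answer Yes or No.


Input string: 'tszhqv'
Reversed: 'vqhzst'
Compare pairs: s[0]='t' vs s[5]='v' (mismatch), s[1]='s' vs s[4]='q' (mismatch), s[2]='z' vs s[3]='h' (mismatch)
Palindrome: No


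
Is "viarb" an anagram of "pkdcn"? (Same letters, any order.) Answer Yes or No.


String 1: 'pkdcn' -> sorted: 'cdknp'
String 2: 'viarb' -> sorted: 'abirv'
Compare sorted forms: 'cdknp' != 'abirv'
Anagram: No


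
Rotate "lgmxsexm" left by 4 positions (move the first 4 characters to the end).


Input: 'lgmxsexm', shift = 4
Operation: split at index 4 and swap parts
Front part s[0:4] = 'lgmx'
Back part s[4:] = 'sexm'
Rotated = back + front = 'sexm' + 'lgmx'
Result: sexmlgmx


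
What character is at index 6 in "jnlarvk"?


Input string: 'jnlarvk'
Operation: get character at index 6
Index mapping: s[0]='j', s[1]='n', s[2]='l', s[3]='a', s[4]='r', s[5]='v', s[6]='k'
Result: 'k'


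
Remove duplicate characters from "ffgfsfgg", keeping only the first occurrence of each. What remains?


Input: 'ffgfsfgg'
Operation: keep first occurrence of each character
Scan: s[0]='f' new -> keep; s[1]='f' seen -> skip; s[2]='g' new -> keep; s[3]='f' seen -> skip; s[4]='s' new -> keep; s[5]='f' seen -> skip; s[6]='g' seen -> skip; s[7]='g' seen -> skip
Result: fgs


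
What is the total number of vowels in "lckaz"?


Input string: 'lckaz'
Operation: count vowels (a, e, i, o, u)
Scan: s[0]='l', s[1]='c', s[2]='k', s[3]='a' (vowel), s[4]='z'
Vowels found: 1
Result: 1


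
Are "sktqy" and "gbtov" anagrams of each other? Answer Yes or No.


String 1: 'sktqy' -> sorted: 'kqsty'
String 2: 'gbtov' -> sorted: 'bgotv'
Compare sorted forms: 'kqsty' != 'bgotv'
Anagram: No


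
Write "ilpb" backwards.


Input string: 'ilpb'
Operation: reverse character order
Original order: 'i' -> 'l' -> 'p' -> 'b'
Reversed order: 'b' -> 'p' -> 'l' -> 'i'
Result: bpli


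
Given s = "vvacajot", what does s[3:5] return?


Input string: 'vvacajot'
Operation: slice [3:5]
Extract characters: s[3]='c', s[4]='a'
Result: ca


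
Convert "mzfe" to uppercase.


Input string: 'mzfe'
Operation: convert each letter to uppercase
Mapping: 'm'->'M', 'z'->'Z', 'f'->'F', 'e'->'E'
Result: MZFE


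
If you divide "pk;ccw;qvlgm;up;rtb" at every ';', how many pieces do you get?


Input string: 'pk;ccw;qvlgm;up;rtb'
Delimiter: ';'
Split result: 'pk', 'ccw', 'qvlgm', 'up', 'rtb'
Number of parts: 5


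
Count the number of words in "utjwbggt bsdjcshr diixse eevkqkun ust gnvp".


Input string: 'utjwbggt bsdjcshr diixse eevkqkun ust gnvp'
Operation: split by spaces
Words found: 'utjwbggt', 'bsdjcshr', 'diixse', 'eevkqkun', 'ust', 'gnvp'
Word count: 6


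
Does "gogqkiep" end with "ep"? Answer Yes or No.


Input string: 'gogqkiep'
Suffix to check: 'ep'
Last 2 characters of input: 'ep'
Match: True
Result: Yes


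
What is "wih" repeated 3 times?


Input string: 'wih'
Operation: repeat 3 times
Concatenation: 'wih' + 'wih' + 'wih'
Result: wihwihwih


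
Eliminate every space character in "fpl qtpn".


Input string: 'fpl qtpn'
Operation: remove all spaces
Words: 'fpl', 'qtpn'
Join without spaces: fplqtpn


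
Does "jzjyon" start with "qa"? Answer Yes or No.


Input string: 'jzjyon'
Prefix to check: 'qa'
First 2 characters of input: 'jz'
Match: False
Result: No


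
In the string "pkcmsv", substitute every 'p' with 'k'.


Input string: 'pkcmsv'
Operation: replace 'p' with 'k'
Positions of 'p': 0
After replacement: kkcmsv


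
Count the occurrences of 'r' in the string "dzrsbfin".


Input string: 'dzrsbfin'
Target character: 'r'
Scan each position: s[2]='r'
Matches found at indices: 2
Total: 1


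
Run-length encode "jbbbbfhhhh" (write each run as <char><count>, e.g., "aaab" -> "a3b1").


Input: 'jbbbbfhhhh'
Operation: identify consecutive runs
Runs: 'j' -> j1, 'bbbb' -> b4, 'f' -> f1, 'hhhh' -> h4
Encoded: j1b4f1h4


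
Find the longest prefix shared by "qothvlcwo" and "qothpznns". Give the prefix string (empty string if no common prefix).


String 1: 'qothvlcwo'
String 2: 'qothpznns'
Compare position by position:
pos 0: 'q' vs 'q' match
pos 1: 'o' vs 'o' match
pos 2: 't' vs 't' match
pos 3: 'h' vs 'h' match
pos 4: 'v' vs 'p' differ -> stop
Longest common prefix: "qoth" (length 4)


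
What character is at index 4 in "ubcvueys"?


Input string: 'ubcvueys'
Operation: get character at index 4
Index mapping: s[0]='u', s[1]='b', s[2]='c', s[3]='v', s[4]='u'
Result: 'u'


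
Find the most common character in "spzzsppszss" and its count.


Input: 'spzzsppszss'
Operation: tally each character
Counts: 'p':3, 's':5, 'z':3
Maximum: 's' appears 5 times


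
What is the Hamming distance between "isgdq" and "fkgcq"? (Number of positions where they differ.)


String 1: 'isgdq'
String 2: 'fkgcq'
Compare each position: pos 0: 'i'!='f', pos 1: 's'!='k', pos 2: 'g'=='g', pos 3: 'd'!='c', pos 4: 'q'=='q'
Differing positions: 3
Hamming distance: 3


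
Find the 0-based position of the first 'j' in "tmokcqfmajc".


Input string: 'tmokcqfmajc'
Target: 'j'
Scanning left to right: s[0]='t', s[1]='m', s[2]='o', s[3]='k', s[4]='c', s[5]='q', s[6]='f', s[7]='m', s[8]='a', s[9]='j'
First match at index: 9


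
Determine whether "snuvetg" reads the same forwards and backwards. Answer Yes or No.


Input string: 'snuvetg'
Reversed: 'gtevuns'
Compare pairs: s[0]='s' vs s[6]='g' (mismatch), s[1]='n' vs s[5]='t' (mismatch), s[2]='u' vs s[4]='e' (mismatch)
Palindrome: No


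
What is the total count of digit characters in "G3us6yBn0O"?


Input string: 'G3us6yBn0O'
Operation: count digit characters (0-9)
Scan: 'G', '3'(digit), 'u', 's', '6'(digit), 'y', 'B', 'n', '0'(digit), 'O'
Digits found: 3
Result: 3


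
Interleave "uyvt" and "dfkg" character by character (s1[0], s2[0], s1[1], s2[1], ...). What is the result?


String 1: 'uyvt'
String 2: 'dfkg'
Operation: alternate characters
Pairs: 'u'+'d', 'y'+'f', 'v'+'k', 't'+'g'
Result: udyfvktg


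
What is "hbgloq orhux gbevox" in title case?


Input string: 'hbgloq orhux gbevox'
Operation: capitalize first letter of each word
Word transformations: 'hbgloq'->'Hbgloq', 'orhux'->'Orhux', 'gbevox'->'Gbevox'
Result: Hbgloq Orhux Gbevox


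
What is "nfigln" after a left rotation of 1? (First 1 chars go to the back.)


Input: 'nfigln', shift = 1
Operation: split at index 1 and swap parts
Front part s[0:1] = 'n'
Back part s[1:] = 'figln'
Rotated = back + front = 'figln' + 'n'
Result: figlnn


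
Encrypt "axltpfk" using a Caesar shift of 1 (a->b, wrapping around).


Input: 'axltpfk', shift = 1
Operation: for each letter, (position + 1) mod 26
Mapping: 'a'(0+1=1)->'b', 'x'(23+1=24)->'y', 'l'(11+1=12)->'m', 't'(19+1=20)->'u', 'p'(15+1=16)->'q', 'f'(5+1=6)->'g', 'k'(10+1=11)->'l'
Result: bymuqgl


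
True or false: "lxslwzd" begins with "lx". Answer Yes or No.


Input string: 'lxslwzd'
Prefix to check: 'lx'
First 2 characters of input: 'lx'
Match: True
Result: Yes


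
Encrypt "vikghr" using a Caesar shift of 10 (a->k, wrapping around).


Input: 'vikghr', shift = 10
Operation: for each letter, (position + 10) mod 26
Mapping: 'v'(21+10=31, 31 mod 26=5)->'f', 'i'(8+10=18)->'s', 'k'(10+10=20)->'u', 'g'(6+10=16)->'q', 'h'(7+10=17)->'r', 'r'(17+10=27, 27 mod 26=1)->'b'
Result: fsuqrb


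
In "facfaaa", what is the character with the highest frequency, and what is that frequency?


Input: 'facfaaa'
Operation: tally each character
Counts: 'a':4, 'c':1, 'f':2
Maximum: 'a' appears 4 times


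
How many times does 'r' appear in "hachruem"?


Input string: 'hachruem'
Target character: 'r'
Scan each position: s[4]='r'
Matches found at indices: 4
Total: 1


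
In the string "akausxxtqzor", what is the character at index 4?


Input string: 'akausxxtqzor'
Operation: get character at index 4
Index mapping: s[0]='a', s[1]='k', s[2]='a', s[3]='u', s[4]='s'
Result: 's'


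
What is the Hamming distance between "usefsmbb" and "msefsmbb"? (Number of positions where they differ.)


String 1: 'usefsmbb'
String 2: 'msefsmbb'
Compare each position: pos 0: 'u'!='m', pos 1: 's'=='s', pos 2: 'e'=='e', pos 3: 'f'=='f', pos 4: 's'=='s', pos 5: 'm'=='m', pos 6: 'b'=='b', pos 7: 'b'=='b'
Differing positions: 1
Hamming distance: 1


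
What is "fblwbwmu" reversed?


Input string: 'fblwbwmu'
Operation: reverse character order
Original order: 'f' -> 'b' -> 'l' -> 'w' -> 'b' -> 'w' -> 'm' -> 'u'
Reversed order: 'u' -> 'm' -> 'w' -> 'b' -> 'w' -> 'l' -> 'b' -> 'f'
Result: umwbwlbf


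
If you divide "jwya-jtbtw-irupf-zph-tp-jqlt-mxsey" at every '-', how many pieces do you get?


Input string: 'jwya-jtbtw-irupf-zph-tp-jqlt-mxsey'
Delimiter: '-'
Split result: 'jwya', 'jtbtw', 'irupf', 'zph', 'tp', 'jqlt', 'mxsey'
Number of parts: 7


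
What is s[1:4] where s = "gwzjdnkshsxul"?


Input string: 'gwzjdnkshsxul'
Operation: slice [1:4]
Extract characters: s[1]='w', s[2]='z', s[3]='j'
Result: wzj


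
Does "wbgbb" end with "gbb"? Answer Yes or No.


Input string: 'wbgbb'
Suffix to check: 'gbb'
Last 3 characters of input: 'gbb'
Match: True
Result: Yes


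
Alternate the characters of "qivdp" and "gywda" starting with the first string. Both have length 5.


String 1: 'qivdp'
String 2: 'gywda'
Operation: alternate characters
Pairs: 'q'+'g', 'i'+'y', 'v'+'w', 'd'+'d', 'p'+'a'
Result: qgiyvwddpa


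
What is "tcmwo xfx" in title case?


Input string: 'tcmwo xfx'
Operation: capitalize first letter of each word
Word transformations: 'tcmwo'->'Tcmwo', 'xfx'->'Xfx'
Result: Tcmwo Xfx


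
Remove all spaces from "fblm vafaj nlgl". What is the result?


Input string: 'fblm vafaj nlgl'
Operation: remove all spaces
Words: 'fblm', 'vafaj', 'nlgl'
Join without spaces: fblmvafajnlgl


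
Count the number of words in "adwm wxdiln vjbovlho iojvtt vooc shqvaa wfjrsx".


Input string: 'adwm wxdiln vjbovlho iojvtt vooc shqvaa wfjrsx'
Operation: split by spaces
Words found: 'adwm', 'wxdiln', 'vjbovlho', 'iojvtt', 'vooc', 'shqvaa', 'wfjrsx'
Word count: 7


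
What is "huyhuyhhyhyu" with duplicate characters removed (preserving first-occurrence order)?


Input: 'huyhuyhhyhyu'
Operation: keep first occurrence of each character
Scan: s[0]='h' new -> keep; s[1]='u' new -> keep; s[2]='y' new -> keep; s[3]='h' seen -> skip; s[4]='u' seen -> skip; s[5]='y' seen -> skip; s[6]='h' seen -> skip; s[7]='h' seen -> skip; s[8]='y' seen -> skip; s[9]='h' seen -> skip; s[10]='y' seen -> skip; s[11]='u' seen -> skip
Result: huy


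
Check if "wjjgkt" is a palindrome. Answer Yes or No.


Input string: 'wjjgkt'
Reversed: 'tkgjjw'
Compare pairs: s[0]='w' vs s[5]='t' (mismatch), s[1]='j' vs s[4]='k' (mismatch), s[2]='j' vs s[3]='g' (mismatch)
Palindrome: No


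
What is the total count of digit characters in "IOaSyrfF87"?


Input string: 'IOaSyrfF87'
Operation: count digit characters (0-9)
Scan: 'I', 'O', 'a', 'S', 'y', 'r', 'f', 'F', '8'(digit), '7'(digit)
Digits found: 2
Result: 2


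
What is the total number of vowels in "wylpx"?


Input string: 'wylpx'
Operation: count vowels (a, e, i, o, u)
Scan: s[0]='w', s[1]='y', s[2]='l', s[3]='p', s[4]='x'
Vowels found: 0
Result: 0


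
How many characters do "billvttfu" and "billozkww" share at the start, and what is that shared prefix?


String 1: 'billvttfu'
String 2: 'billozkww'
Compare position by position:
pos 0: 'b' vs 'b' match
pos 1: 'i' vs 'i' match
pos 2: 'l' vs 'l' match
pos 3: 'l' vs 'l' match
pos 4: 'v' vs 'o' differ -> stop
Longest common prefix: "bill" (length 4)


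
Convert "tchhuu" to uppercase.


Input string: 'tchhuu'
Operation: convert each letter to uppercase
Mapping: 't'->'T', 'c'->'C', 'h'->'H', 'h'->'H', 'u'->'U', 'u'->'U'
Result: TCHHUU


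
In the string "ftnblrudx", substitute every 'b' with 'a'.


Input string: 'ftnblrudx'
Operation: replace 'b' with 'a'
Positions of 'b': 3
After replacement: ftnalrudx


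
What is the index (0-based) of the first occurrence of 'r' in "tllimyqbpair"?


Input string: 'tllimyqbpair'
Target: 'r'
Scanning left to right: s[0]='t', s[1]='l', s[2]='l', s[3]='i', s[4]='m', s[5]='y', s[6]='q', s[7]='b', s[8]='p', s[9]='a', s[10]='i', s[11]='r'
First match at index: 11


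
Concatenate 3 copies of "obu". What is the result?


Input string: 'obu'
Operation: repeat 3 times
Concatenation: 'obu' + 'obu' + 'obu'
Result: obuobuobu


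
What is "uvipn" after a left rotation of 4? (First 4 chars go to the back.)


Input: 'uvipn', shift = 4
Operation: split at index 4 and swap parts
Front part s[0:4] = 'uvip'
Back part s[4:] = 'n'
Rotated = back + front = 'n' + 'uvip'
Result: nuvip


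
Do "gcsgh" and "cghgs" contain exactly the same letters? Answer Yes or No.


String 1: 'gcsgh' -> sorted: 'cgghs'
String 2: 'cghgs' -> sorted: 'cgghs'
Compare sorted forms: 'cgghs' == 'cgghs'
Anagram: Yes


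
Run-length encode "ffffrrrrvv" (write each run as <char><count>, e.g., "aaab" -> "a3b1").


Input: 'ffffrrrrvv'
Operation: identify consecutive runs
Runs: 'ffff' -> f4, 'rrrr' -> r4, 'vv' -> v2
Encoded: f4r4v2


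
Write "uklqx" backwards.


Input string: 'uklqx'
Operation: reverse character order
Original order: 'u' -> 'k' -> 'l' -> 'q' -> 'x'
Reversed order: 'x' -> 'q' -> 'l' -> 'k' -> 'u'
Result: xqlku


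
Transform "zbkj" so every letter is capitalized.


Input string: 'zbkj'
Operation: convert each letter to uppercase
Mapping: 'z'->'Z', 'b'->'B', 'k'->'K', 'j'->'J'
Result: ZBKJ


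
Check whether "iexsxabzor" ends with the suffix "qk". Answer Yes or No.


Input string: 'iexsxabzor'
Suffix to check: 'qk'
Last 2 characters of input: 'or'
Match: False
Result: No


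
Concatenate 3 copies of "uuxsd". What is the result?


Input string: 'uuxsd'
Operation: repeat 3 times
Concatenation: 'uuxsd' + 'uuxsd' + 'uuxsd'
Result: uuxsduuxsduuxsd


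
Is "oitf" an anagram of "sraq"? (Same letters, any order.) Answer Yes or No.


String 1: 'sraq' -> sorted: 'aqrs'
String 2: 'oitf' -> sorted: 'fiot'
Compare sorted forms: 'aqrs' != 'fiot'
Anagram: No


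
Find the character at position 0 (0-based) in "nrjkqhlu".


Input string: 'nrjkqhlu'
Operation: get character at index 0
Index mapping: s[0]='n'
Result: 'n'


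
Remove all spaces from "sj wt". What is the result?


Input string: 'sj wt'
Operation: remove all spaces
Words: 'sj', 'wt'
Join without spaces: sjwt


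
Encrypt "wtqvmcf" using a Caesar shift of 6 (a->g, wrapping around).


Input: 'wtqvmcf', shift = 6
Operation: for each letter, (position + 6) mod 26
Mapping: 'w'(22+6=28, 28 mod 26=2)->'c', 't'(19+6=25)->'z', 'q'(16+6=22)->'w', 'v'(21+6=27, 27 mod 26=1)->'b', 'm'(12+6=18)->'s', 'c'(2+6=8)->'i', 'f'(5+6=11)->'l'
Result: czwbsil


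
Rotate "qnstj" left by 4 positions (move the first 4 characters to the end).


Input: 'qnstj', shift = 4
Operation: split at index 4 and swap parts
Front part s[0:4] = 'qnst'
Back part s[4:] = 'j'
Rotated = back + front = 'j' + 'qnst'
Result: jqnst


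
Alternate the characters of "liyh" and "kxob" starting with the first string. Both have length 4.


String 1: 'liyh'
String 2: 'kxob'
Operation: alternate characters
Pairs: 'l'+'k', 'i'+'x', 'y'+'o', 'h'+'b'
Result: lkixyohb


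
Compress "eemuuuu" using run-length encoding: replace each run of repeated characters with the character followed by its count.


Input: 'eemuuuu'
Operation: identify consecutive runs
Runs: 'ee' -> e2, 'm' -> m1, 'uuuu' -> u4
Encoded: e2m1u4


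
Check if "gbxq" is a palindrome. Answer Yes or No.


Input string: 'gbxq'
Reversed: 'qxbg'
Compare pairs: s[0]='g' vs s[3]='q' (mismatch), s[1]='b' vs s[2]='x' (mismatch)
Palindrome: No


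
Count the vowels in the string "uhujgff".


Input string: 'uhujgff'
Operation: count vowels (a, e, i, o, u)
Scan: s[0]='u' (vowel), s[1]='h', s[2]='u' (vowel), s[3]='j', s[4]='g', s[5]='f', s[6]='f'
Vowels found: 2
Result: 2


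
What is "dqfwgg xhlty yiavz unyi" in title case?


Input string: 'dqfwgg xhlty yiavz unyi'
Operation: capitalize first letter of each word
Word transformations: 'dqfwgg'->'Dqfwgg', 'xhlty'->'Xhlty', 'yiavz'->'Yiavz', 'unyi'->'Unyi'
Result: Dqfwgg Xhlty Yiavz Unyi


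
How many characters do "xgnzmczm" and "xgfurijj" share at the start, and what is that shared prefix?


String 1: 'xgnzmczm'
String 2: 'xgfurijj'
Compare position by position:
pos 0: 'x' vs 'x' match
pos 1: 'g' vs 'g' match
pos 2: 'n' vs 'f' differ -> stop
Longest common prefix: "xg" (length 2)


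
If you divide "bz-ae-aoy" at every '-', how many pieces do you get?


Input string: 'bz-ae-aoy'
Delimiter: '-'
Split result: 'bz', 'ae', 'aoy'
Number of parts: 3


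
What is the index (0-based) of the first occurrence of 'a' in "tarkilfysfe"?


Input string: 'tarkilfysfe'
Target: 'a'
Scanning left to right: s[0]='t', s[1]='a'
First match at index: 1


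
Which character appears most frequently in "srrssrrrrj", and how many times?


Input: 'srrssrrrrj'
Operation: tally each character
Counts: 'j':1, 'r':6, 's':3
Maximum: 'r' appears 6 times


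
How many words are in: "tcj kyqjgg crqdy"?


Input string: 'tcj kyqjgg crqdy'
Operation: split by spaces
Words found: 'tcj', 'kyqjgg', 'crqdy'
Word count: 3


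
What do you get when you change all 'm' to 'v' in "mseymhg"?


Input string: 'mseymhg'
Operation: replace 'm' with 'v'
Positions of 'm': 0, 4
After replacement: vseyvhg


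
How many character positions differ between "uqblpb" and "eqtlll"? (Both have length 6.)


String 1: 'uqblpb'
String 2: 'eqtlll'
Compare each position: pos 0: 'u'!='e', pos 1: 'q'=='q', pos 2: 'b'!='t', pos 3: 'l'=='l', pos 4: 'p'!='l', pos 5: 'b'!='l'
Differing positions: 4
Hamming distance: 4


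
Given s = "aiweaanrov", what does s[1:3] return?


Input string: 'aiweaanrov'
Operation: slice [1:3]
Extract characters: s[1]='i', s[2]='w'
Result: iw


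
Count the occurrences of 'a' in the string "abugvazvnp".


Input string: 'abugvazvnp'
Target character: 'a'
Scan each position: s[0]='a', s[5]='a'
Matches found at indices: 0, 5
Total: 2


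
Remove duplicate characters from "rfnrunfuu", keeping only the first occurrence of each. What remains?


Input: 'rfnrunfuu'
Operation: keep first occurrence of each character
Scan: s[0]='r' new -> keep; s[1]='f' new -> keep; s[2]='n' new -> keep; s[3]='r' seen -> skip; s[4]='u' new -> keep; s[5]='n' seen -> skip; s[6]='f' seen -> skip; s[7]='u' seen -> skip; s[8]='u' seen -> skip
Result: rfnu


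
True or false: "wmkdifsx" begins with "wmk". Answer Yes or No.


Input string: 'wmkdifsx'
Prefix to check: 'wmk'
First 3 characters of input: 'wmk'
Match: True
Result: Yes


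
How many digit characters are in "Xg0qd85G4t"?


Input string: 'Xg0qd85G4t'
Operation: count digit characters (0-9)
Scan: 'X', 'g', '0'(digit), 'q', 'd', '8'(digit), '5'(digit), 'G', '4'(digit), 't'
Digits found: 4
Result: 4


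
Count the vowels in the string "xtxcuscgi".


Input string: 'xtxcuscgi'
Operation: count vowels (a, e, i, o, u)
Scan: s[0]='x', s[1]='t', s[2]='x', s[3]='c', s[4]='u' (vowel), s[5]='s', s[6]='c', s[7]='g', s[8]='i' (vowel)
Vowels found: 2
Result: 2


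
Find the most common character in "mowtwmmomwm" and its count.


Input: 'mowtwmmomwm'
Operation: tally each character
Counts: 'm':5, 'o':2, 't':1, 'w':3
Maximum: 'm' appears 5 times


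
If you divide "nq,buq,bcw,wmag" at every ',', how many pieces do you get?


Input string: 'nq,buq,bcw,wmag'
Delimiter: ','
Split result: 'nq', 'buq', 'bcw', 'wmag'
Number of parts: 4


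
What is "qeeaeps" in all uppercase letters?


Input string: 'qeeaeps'
Operation: convert each letter to uppercase
Mapping: 'q'->'Q', 'e'->'E', 'e'->'E', 'a'->'A', 'e'->'E', 'p'->'P', 's'->'S'
Result: QEEAEPS


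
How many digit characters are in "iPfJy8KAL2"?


Input string: 'iPfJy8KAL2'
Operation: count digit characters (0-9)
Scan: 'i', 'P', 'f', 'J', 'y', '8'(digit), 'K', 'A', 'L', '2'(digit)
Digits found: 2
Result: 2


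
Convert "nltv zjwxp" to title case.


Input string: 'nltv zjwxp'
Operation: capitalize first letter of each word
Word transformations: 'nltv'->'Nltv', 'zjwxp'->'Zjwxp'
Result: Nltv Zjwxp


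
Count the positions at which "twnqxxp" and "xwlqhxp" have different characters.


String 1: 'twnqxxp'
String 2: 'xwlqhxp'
Compare each position: pos 0: 't'!='x', pos 1: 'w'=='w', pos 2: 'n'!='l', pos 3: 'q'=='q', pos 4: 'x'!='h', pos 5: 'x'=='x', pos 6: 'p'=='p'
Differing positions: 3
Hamming distance: 3


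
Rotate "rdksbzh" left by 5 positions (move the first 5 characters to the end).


Input: 'rdksbzh', shift = 5
Operation: split at index 5 and swap parts
Front part s[0:5] = 'rdksb'
Back part s[5:] = 'zh'
Rotated = back + front = 'zh' + 'rdksb'
Result: zhrdksb


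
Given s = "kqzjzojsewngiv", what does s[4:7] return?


Input string: 'kqzjzojsewngiv'
Operation: slice [4:7]
Extract characters: s[4]='z', s[5]='o', s[6]='j'
Result: zoj


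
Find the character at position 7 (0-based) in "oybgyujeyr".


Input string: 'oybgyujeyr'
Operation: get character at index 7
Index mapping: s[0]='o', s[1]='y', s[2]='b', s[3]='g', s[4]='y', s[5]='u', s[6]='j', s[7]='e'
Result: 'e'


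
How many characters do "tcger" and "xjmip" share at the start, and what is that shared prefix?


String 1: 'tcger'
String 2: 'xjmip'
Compare position by position:
pos 0: 't' vs 'x' differ -> stop
Longest common prefix: "" (length 0)


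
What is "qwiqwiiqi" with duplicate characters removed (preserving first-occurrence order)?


Input: 'qwiqwiiqi'
Operation: keep first occurrence of each character
Scan: s[0]='q' new -> keep; s[1]='w' new -> keep; s[2]='i' new -> keep; s[3]='q' seen -> skip; s[4]='w' seen -> skip; s[5]='i' seen -> skip; s[6]='i' seen -> skip; s[7]='q' seen -> skip; s[8]='i' seen -> skip
Result: qwi


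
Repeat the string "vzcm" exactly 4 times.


Input string: 'vzcm'
Operation: repeat 4 times
Concatenation: 'vzcm' + 'vzcm' + 'vzcm' + 'vzcm'
Result: vzcmvzcmvzcmvzcm


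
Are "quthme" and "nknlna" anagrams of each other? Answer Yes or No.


String 1: 'quthme' -> sorted: 'ehmqtu'
String 2: 'nknlna' -> sorted: 'aklnnn'
Compare sorted forms: 'ehmqtu' != 'aklnnn'
Anagram: No


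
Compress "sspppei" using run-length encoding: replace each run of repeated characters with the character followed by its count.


Input: 'sspppei'
Operation: identify consecutive runs
Runs: 'ss' -> s2, 'ppp' -> p3, 'e' -> e1, 'i' -> i1
Encoded: s2p3e1i1


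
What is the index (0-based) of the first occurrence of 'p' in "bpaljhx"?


Input string: 'bpaljhx'
Target: 'p'
Scanning left to right: s[0]='b', s[1]='p'
First match at index: 1


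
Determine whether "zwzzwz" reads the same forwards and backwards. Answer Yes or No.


Input string: 'zwzzwz'
Reversed: 'zwzzwz'
Compare pairs: s[0]='z' vs s[5]='z' (match), s[1]='w' vs s[4]='w' (match), s[2]='z' vs s[3]='z' (match)
Palindrome: Yes


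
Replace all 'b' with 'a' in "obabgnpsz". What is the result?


Input string: 'obabgnpsz'
Operation: replace 'b' with 'a'
Positions of 'b': 1, 3
After replacement: oaaagnpsz


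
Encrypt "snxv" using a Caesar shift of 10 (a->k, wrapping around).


Input: 'snxv', shift = 10
Operation: for each letter, (position + 10) mod 26
Mapping: 's'(18+10=28, 28 mod 26=2)->'c', 'n'(13+10=23)->'x', 'x'(23+10=33, 33 mod 26=7)->'h', 'v'(21+10=31, 31 mod 26=5)->'f'
Result: cxhf


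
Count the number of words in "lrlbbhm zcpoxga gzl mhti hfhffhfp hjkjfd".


Input string: 'lrlbbhm zcpoxga gzl mhti hfhffhfp hjkjfd'
Operation: split by spaces
Words found: 'lrlbbhm', 'zcpoxga', 'gzl', 'mhti', 'hfhffhfp', 'hjkjfd'
Word count: 6


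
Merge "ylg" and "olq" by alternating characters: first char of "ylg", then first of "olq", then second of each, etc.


String 1: 'ylg'
String 2: 'olq'
Operation: alternate characters
Pairs: 'y'+'o', 'l'+'l', 'g'+'q'
Result: yollgq


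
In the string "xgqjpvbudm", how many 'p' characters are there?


Input string: 'xgqjpvbudm'
Target character: 'p'
Scan each position: s[4]='p'
Matches found at indices: 4
Total: 1


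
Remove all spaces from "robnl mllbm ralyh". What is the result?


Input string: 'robnl mllbm ralyh'
Operation: remove all spaces
Words: 'robnl', 'mllbm', 'ralyh'
Join without spaces: robnlmllbmralyh


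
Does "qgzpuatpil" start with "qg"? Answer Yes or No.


Input string: 'qgzpuatpil'
Prefix to check: 'qg'
First 2 characters of input: 'qg'
Match: True
Result: Yes


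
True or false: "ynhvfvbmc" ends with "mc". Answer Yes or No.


Input string: 'ynhvfvbmc'
Suffix to check: 'mc'
Last 2 characters of input: 'mc'
Match: True
Result: Yes


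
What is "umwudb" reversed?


Input string: 'umwudb'
Operation: reverse character order
Original order: 'u' -> 'm' -> 'w' -> 'u' -> 'd' -> 'b'
Reversed order: 'b' -> 'd' -> 'u' -> 'w' -> 'm' -> 'u'
Result: bduwmu


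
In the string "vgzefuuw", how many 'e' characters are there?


Input string: 'vgzefuuw'
Target character: 'e'
Scan each position: s[3]='e'
Matches found at indices: 3
Total: 1


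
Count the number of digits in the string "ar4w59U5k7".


Input string: 'ar4w59U5k7'
Operation: count digit characters (0-9)
Scan: 'a', 'r', '4'(digit), 'w', '5'(digit), '9'(digit), 'U', '5'(digit), 'k', '7'(digit)
Digits found: 5
Result: 5


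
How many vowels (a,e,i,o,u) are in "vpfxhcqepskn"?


Input string: 'vpfxhcqepskn'
Operation: count vowels (a, e, i, o, u)
Scan: s[0]='v', s[1]='p', s[2]='f', s[3]='x', s[4]='h', s[5]='c', s[6]='q', s[7]='e' (vowel), s[8]='p', s[9]='s', s[10]='k', s[11]='n'
Vowels found: 1
Result: 1


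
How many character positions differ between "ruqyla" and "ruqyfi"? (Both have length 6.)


String 1: 'ruqyla'
String 2: 'ruqyfi'
Compare each position: pos 0: 'r'=='r', pos 1: 'u'=='u', pos 2: 'q'=='q', pos 3: 'y'=='y', pos 4: 'l'!='f', pos 5: 'a'!='i'
Differing positions: 2
Hamming distance: 2


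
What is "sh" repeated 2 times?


Input string: 'sh'
Operation: repeat 2 times
Concatenation: 'sh' + 'sh'
Result: shsh


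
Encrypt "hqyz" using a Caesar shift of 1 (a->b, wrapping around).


Input: 'hqyz', shift = 1
Operation: for each letter, (position + 1) mod 26
Mapping: 'h'(7+1=8)->'i', 'q'(16+1=17)->'r', 'y'(24+1=25)->'z', 'z'(25+1=26, 26 mod 26=0)->'a'
Result: irza


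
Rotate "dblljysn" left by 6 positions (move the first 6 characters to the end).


Input: 'dblljysn', shift = 6
Operation: split at index 6 and swap parts
Front part s[0:6] = 'dblljy'
Back part s[6:] = 'sn'
Rotated = back + front = 'sn' + 'dblljy'
Result: sndblljy


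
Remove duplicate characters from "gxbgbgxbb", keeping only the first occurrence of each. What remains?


Input: 'gxbgbgxbb'
Operation: keep first occurrence of each character
Scan: s[0]='g' new -> keep; s[1]='x' new -> keep; s[2]='b' new -> keep; s[3]='g' seen -> skip; s[4]='b' seen -> skip; s[5]='g' seen -> skip; s[6]='x' seen -> skip; s[7]='b' seen -> skip; s[8]='b' seen -> skip
Result: gxb


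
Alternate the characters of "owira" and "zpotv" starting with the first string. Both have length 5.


String 1: 'owira'
String 2: 'zpotv'
Operation: alternate characters
Pairs: 'o'+'z', 'w'+'p', 'i'+'o', 'r'+'t', 'a'+'v'
Result: ozwpiortav


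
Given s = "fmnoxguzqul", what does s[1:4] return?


Input string: 'fmnoxguzqul'
Operation: slice [1:4]
Extract characters: s[1]='m', s[2]='n', s[3]='o'
Result: mno


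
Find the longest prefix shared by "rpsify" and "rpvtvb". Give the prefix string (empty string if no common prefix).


String 1: 'rpsify'
String 2: 'rpvtvb'
Compare position by position:
pos 0: 'r' vs 'r' match
pos 1: 'p' vs 'p' match
pos 2: 's' vs 'v' differ -> stop
Longest common prefix: "rp" (length 2)


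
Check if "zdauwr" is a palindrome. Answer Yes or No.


Input string: 'zdauwr'
Reversed: 'rwuadz'
Compare pairs: s[0]='z' vs s[5]='r' (mismatch), s[1]='d' vs s[4]='w' (mismatch), s[2]='a' vs s[3]='u' (mismatch)
Palindrome: No


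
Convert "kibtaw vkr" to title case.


Input string: 'kibtaw vkr'
Operation: capitalize first letter of each word
Word transformations: 'kibtaw'->'Kibtaw', 'vkr'->'Vkr'
Result: Kibtaw Vkr


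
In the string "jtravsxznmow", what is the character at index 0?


Input string: 'jtravsxznmow'
Operation: get character at index 0
Index mapping: s[0]='j'
Result: 'j'


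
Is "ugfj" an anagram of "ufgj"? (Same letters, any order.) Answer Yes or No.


String 1: 'ufgj' -> sorted: 'fgju'
String 2: 'ugfj' -> sorted: 'fgju'
Compare sorted forms: 'fgju' == 'fgju'
Anagram: Yes


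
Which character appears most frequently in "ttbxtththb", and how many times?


Input: 'ttbxtththb'
Operation: tally each character
Counts: 'b':2, 'h':2, 't':5, 'x':1
Maximum: 't' appears 5 times


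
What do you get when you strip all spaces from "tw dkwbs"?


Input string: 'tw dkwbs'
Operation: remove all spaces
Words: 'tw', 'dkwbs'
Join without spaces: twdkwbs


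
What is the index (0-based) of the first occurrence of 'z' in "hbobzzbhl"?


Input string: 'hbobzzbhl'
Target: 'z'
Scanning left to right: s[0]='h', s[1]='b', s[2]='o', s[3]='b', s[4]='z'
First match at index: 4


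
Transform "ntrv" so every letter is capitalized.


Input string: 'ntrv'
Operation: convert each letter to uppercase
Mapping: 'n'->'N', 't'->'T', 'r'->'R', 'v'->'V'
Result: NTRV


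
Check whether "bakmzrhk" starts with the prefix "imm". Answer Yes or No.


Input string: 'bakmzrhk'
Prefix to check: 'imm'
First 3 characters of input: 'bak'
Match: False
Result: No


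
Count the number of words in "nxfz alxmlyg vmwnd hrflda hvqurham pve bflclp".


Input string: 'nxfz alxmlyg vmwnd hrflda hvqurham pve bflclp'
Operation: split by spaces
Words found: 'nxfz', 'alxmlyg', 'vmwnd', 'hrflda', 'hvqurham', 'pve', 'bflclp'
Word count: 7


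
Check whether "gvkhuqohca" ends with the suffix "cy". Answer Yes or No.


Input string: 'gvkhuqohca'
Suffix to check: 'cy'
Last 2 characters of input: 'ca'
Match: False
Result: No


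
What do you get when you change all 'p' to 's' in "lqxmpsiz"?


Input string: 'lqxmpsiz'
Operation: replace 'p' with 's'
Positions of 'p': 4
After replacement: lqxmssiz


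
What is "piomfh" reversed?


Input string: 'piomfh'
Operation: reverse character order
Original order: 'p' -> 'i' -> 'o' -> 'm' -> 'f' -> 'h'
Reversed order: 'h' -> 'f' -> 'm' -> 'o' -> 'i' -> 'p'
Result: hfmoip


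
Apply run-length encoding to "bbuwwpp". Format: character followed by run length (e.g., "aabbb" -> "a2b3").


Input: 'bbuwwpp'
Operation: identify consecutive runs
Runs: 'bb' -> b2, 'u' -> u1, 'ww' -> w2, 'pp' -> p2
Encoded: b2u1w2p2


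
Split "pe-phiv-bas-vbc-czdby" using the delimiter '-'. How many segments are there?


Input string: 'pe-phiv-bas-vbc-czdby'
Delimiter: '-'
Split result: 'pe', 'phiv', 'bas', 'vbc', 'czdby'
Number of parts: 5


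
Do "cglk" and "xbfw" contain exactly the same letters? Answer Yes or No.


String 1: 'cglk' -> sorted: 'cgkl'
String 2: 'xbfw' -> sorted: 'bfwx'
Compare sorted forms: 'cgkl' != 'bfwx'
Anagram: No


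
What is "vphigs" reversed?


Input string: 'vphigs'
Operation: reverse character order
Original order: 'v' -> 'p' -> 'h' -> 'i' -> 'g' -> 's'
Reversed order: 's' -> 'g' -> 'i' -> 'h' -> 'p' -> 'v'
Result: sgihpv


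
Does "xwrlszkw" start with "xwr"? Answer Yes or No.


Input string: 'xwrlszkw'
Prefix to check: 'xwr'
First 3 characters of input: 'xwr'
Match: True
Result: Yes


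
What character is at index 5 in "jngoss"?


Input string: 'jngoss'
Operation: get character at index 5
Index mapping: s[0]='j', s[1]='n', s[2]='g', s[3]='o', s[4]='s', s[5]='s'
Result: 's'


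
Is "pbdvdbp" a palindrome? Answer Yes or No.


Input string: 'pbdvdbp'
Reversed: 'pbdvdbp'
Compare pairs: s[0]='p' vs s[6]='p' (match), s[1]='b' vs s[5]='b' (match), s[2]='d' vs s[4]='d' (match)
Palindrome: Yes


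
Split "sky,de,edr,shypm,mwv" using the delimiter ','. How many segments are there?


Input string: 'sky,de,edr,shypm,mwv'
Delimiter: ','
Split result: 'sky', 'de', 'edr', 'shypm', 'mwv'
Number of parts: 5


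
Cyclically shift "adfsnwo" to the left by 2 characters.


Input: 'adfsnwo', shift = 2
Operation: split at index 2 and swap parts
Front part s[0:2] = 'ad'
Back part s[2:] = 'fsnwo'
Rotated = back + front = 'fsnwo' + 'ad'
Result: fsnwoad


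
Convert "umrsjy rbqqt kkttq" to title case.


Input string: 'umrsjy rbqqt kkttq'
Operation: capitalize first letter of each word
Word transformations: 'umrsjy'->'Umrsjy', 'rbqqt'->'Rbqqt', 'kkttq'->'Kkttq'
Result: Umrsjy Rbqqt Kkttq


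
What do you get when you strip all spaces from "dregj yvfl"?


Input string: 'dregj yvfl'
Operation: remove all spaces
Words: 'dregj', 'yvfl'
Join without spaces: dregjyvfl


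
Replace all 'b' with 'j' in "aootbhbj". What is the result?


Input string: 'aootbhbj'
Operation: replace 'b' with 'j'
Positions of 'b': 4, 6
After replacement: aootjhjj


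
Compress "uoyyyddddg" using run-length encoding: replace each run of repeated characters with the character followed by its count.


Input: 'uoyyyddddg'
Operation: identify consecutive runs
Runs: 'u' -> u1, 'o' -> o1, 'yyy' -> y3, 'dddd' -> d4, 'g' -> g1
Encoded: u1o1y3d4g1
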